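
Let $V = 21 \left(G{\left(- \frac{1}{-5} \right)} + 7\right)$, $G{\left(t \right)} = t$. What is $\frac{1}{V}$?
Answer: $\frac{5}{756} \approx 0.0066138$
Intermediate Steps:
$V = \frac{756}{5}$ ($V = 21 \left(- \frac{1}{-5} + 7\right) = 21 \left(\left(-1\right) \left(- \frac{1}{5}\right) + 7\right) = 21 \left(\frac{1}{5} + 7\right) = 21 \cdot \frac{36}{5} = \frac{756}{5} \approx 151.2$)
$\frac{1}{V} = \frac{1}{\frac{756}{5}} = \frac{5}{756}$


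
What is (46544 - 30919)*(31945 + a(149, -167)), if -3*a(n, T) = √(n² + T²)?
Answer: 499140625 - 15625*√50090/3 ≈ 4.9797e+8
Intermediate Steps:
a(n, T) = -√(T² + n²)/3 (a(n, T) = -√(n² + T²)/3 = -√(T² + n²)/3)
(46544 - 30919)*(31945 + a(149, -167)) = (46544 - 30919)*(31945 - √((-167)² + 149²)/3) = 15625*(31945 - √(27889 + 22201)/3) = 15625*(31945 - √50090/3) = 499140625 - 15625*√50090/3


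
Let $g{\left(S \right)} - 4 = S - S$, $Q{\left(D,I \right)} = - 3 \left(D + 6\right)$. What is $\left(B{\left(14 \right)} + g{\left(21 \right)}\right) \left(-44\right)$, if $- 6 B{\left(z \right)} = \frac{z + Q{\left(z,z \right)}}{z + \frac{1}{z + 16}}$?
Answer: $- \frac{84216}{421} \approx -200.04$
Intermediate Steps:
$Q{\left(D,I \right)} = -18 - 3 D$ ($Q{\left(D,I \right)} = - 3 \left(6 + D\right) = -18 - 3 D$)
$B{\left(z \right)} = - \frac{-18 - 2 z}{6 \left(z + \frac{1}{16 + z}\right)}$ ($B{\left(z \right)} = - \frac{\left(z - \left(18 + 3 z\right)\right) \frac{1}{z + \frac{1}{z + 16}}}{6} = - \frac{\left(-18 - 2 z\right) \frac{1}{z + \frac{1}{16 + z}}}{6} = - \frac{\frac{1}{z + \frac{1}{16 + z}} \left(-18 - 2 z\right)}{6} = - \frac{-18 - 2 z}{6 \left(z + \frac{1}{16 + z}\right)}$)
$g{\left(S \right)} = 4$ ($g{\left(S \right)} = 4 + \left(S - S\right) = 4 + 0 = 4$)
$\left(B{\left(14 \right)} + g{\left(21 \right)}\right) \left(-44\right) = \left(\frac{144 + 14^{2} + 25 \cdot 14}{3 \left(1 + 14^{2} + 16 \cdot 14\right)} + 4\right) \left(-44\right) = \left(\frac{144 + 196 + 350}{3 \left(1 + 196 + 224\right)} + 4\right) \left(-44\right) = \left(\frac{1}{3} \cdot \frac{1}{421} \cdot 690 + 4\right) \left(-44\right) = \left(\frac{230}{421} + 4\right) \left(-44\right) = \frac{1914}{421} \left(-44\right) = - \frac{84216}{421}$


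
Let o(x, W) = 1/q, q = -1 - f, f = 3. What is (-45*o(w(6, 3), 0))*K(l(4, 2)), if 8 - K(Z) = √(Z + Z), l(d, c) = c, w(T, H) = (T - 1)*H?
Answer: 135/2 ≈ 67.500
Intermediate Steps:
w(T, H) = H*(-1 + T) (w(T, H) = (-1 + T)*H = H*(-1 + T))
q = -4 (q = -1 - 1*3 = -1 - 3 = -4)
K(Z) = 8 - √2*√Z (K(Z) = 8 - √(Z + Z) = 8 - √(2*Z) = 8 - √2*√Z)
o(x, W) = -¼ (o(x, W) = 1/(-4) = -¼)
(-45*o(w(6, 3), 0))*K(l(4, 2)) = (-45*(-¼))*(8 - √2*√2) = 45*(8 - 2)/4 = (45/4)*6 = 135/2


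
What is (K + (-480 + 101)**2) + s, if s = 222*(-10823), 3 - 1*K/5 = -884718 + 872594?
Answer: -2198430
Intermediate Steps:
K = 60635 (K = 15 - 5*(-884718 + 872594) = 15 - 5*(-12124) = 15 + 60620 = 60635)
s = -2402706
(K + (-480 + 101)**2) + s = (60635 + (-480 + 101)**2) - 2402706 = (60635 + (-379)**2) - 2402706 = (60635 + 143641) - 2402706 = 204276 - 2402706 = -2198430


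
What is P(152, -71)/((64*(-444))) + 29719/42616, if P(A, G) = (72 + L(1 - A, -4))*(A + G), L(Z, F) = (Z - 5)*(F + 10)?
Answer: 2491493/788396 ≈ 3.1602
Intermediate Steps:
L(Z, F) = (-5 + Z)*(10 + F)
P(A, G) = (48 - 6*A)*(A + G) (P(A, G) = (72 + (-50 - 5*(-4) + 10*(1 - A) - 4*(1 - A)))*(A + G) = (72 + (-50 + 20 + (10 - 10*A) + (-4 + 4*A)))*(A + G) = (72 + (-24 - 6*A))*(A + G) = (48 - 6*A)*(A + G))
P(152, -71)/((64*(-444))) + 29719/42616 = (-6*152² + 48*152 + 48*(-71) - 6*152*(-71))/((64*(-444))) + 29719/42616 = (-6*23104 + 7296 - 3408 + 64752)/(-28416) + 29719*(1/42616) = (-138624 + 7296 - 3408 + 64752)*(-1/28416) + 29719/42616 = -69984*(-1/28416) + 29719/42616 = 729/296 + 29719/42616 = 2491493/788396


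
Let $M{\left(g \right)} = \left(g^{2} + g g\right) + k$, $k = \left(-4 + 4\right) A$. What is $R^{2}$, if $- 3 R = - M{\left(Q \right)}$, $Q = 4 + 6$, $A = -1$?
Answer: $\frac{40000}{9} \approx 4444.4$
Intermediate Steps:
$k = 0$ ($k = \left(-4 + 4\right) \left(-1\right) = 0 \left(-1\right) = 0$)
$Q = 10$
$M{\left(g \right)} = 2 g^{2}$ ($M{\left(g \right)} = \left(g^{2} + g g\right) + 0 = \left(g^{2} + g^{2}\right) + 0 = 2 g^{2} + 0 = 2 g^{2}$)
$R = \frac{200}{3}$ ($R = - \frac{\left(-1\right) 2 \cdot 10^{2}}{3} = - \frac{\left(-1\right) 2 \cdot 100}{3} = - \frac{\left(-1\right) 200}{3} = \left(- \frac{1}{3}\right) \left(-200\right) = \frac{200}{3} \approx 66.667$)
$R^{2} = \left(\frac{200}{3}\right)^{2} = \frac{40000}{9}$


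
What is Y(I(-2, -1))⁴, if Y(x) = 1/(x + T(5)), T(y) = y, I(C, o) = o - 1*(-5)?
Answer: 1/6561 ≈ 0.00015242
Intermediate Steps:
I(C, o) = 5 + o (I(C, o) = o + 5 = 5 + o)
Y(x) = 1/(5 + x) (Y(x) = 1/(x + 5) = 1/(5 + x))
Y(I(-2, -1))⁴ = (1/(5 + (5 - 1)))⁴ = (1/(5 + 4))⁴ = (1/9)⁴ = (⅑)⁴ = 1/6561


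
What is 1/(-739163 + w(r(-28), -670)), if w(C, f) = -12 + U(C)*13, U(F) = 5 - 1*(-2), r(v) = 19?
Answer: -1/739084 ≈ -1.3530e-6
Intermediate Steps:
U(F) = 7 (U(F) = 5 + 2 = 7)
w(C, f) = 79 (w(C, f) = -12 + 7*13 = -12 + 91 = 79)
1/(-739163 + w(r(-28), -670)) = 1/(-739163 + 79) = 1/(-739084) = -1/739084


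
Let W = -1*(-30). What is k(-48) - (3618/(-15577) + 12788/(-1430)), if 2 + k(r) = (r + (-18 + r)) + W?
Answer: -855643522/11137555 ≈ -76.825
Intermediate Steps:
W = 30
k(r) = 10 + 2*r (k(r) = -2 + ((r + (-18 + r)) + 30) = -2 + ((-18 + 2*r) + 30) = -2 + (12 + 2*r) = 10 + 2*r)
k(-48) - (3618/(-15577) + 12788/(-1430)) = (10 + 2*(-48)) - (3618/(-15577) + 12788/(-1430)) = (10 - 96) - (3618*(-1/15577) + 12788*(-1/1430)) = -86 - (-3618/15577 - 6394/715) = -86 - 1*(-102186208/11137555) = -86 + 102186208/11137555 = -855643522/11137555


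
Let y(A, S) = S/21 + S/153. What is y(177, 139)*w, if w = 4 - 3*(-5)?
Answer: 153178/1071 ≈ 143.02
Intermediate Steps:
y(A, S) = 58*S/1071 (y(A, S) = S*(1/21) + S*(1/153) = S/21 + S/153 = 58*S/1071)
w = 19 (w = 4 + 15 = 19)
y(177, 139)*w = ((58/1071)*139)*19 = (8062/1071)*19 = 153178/1071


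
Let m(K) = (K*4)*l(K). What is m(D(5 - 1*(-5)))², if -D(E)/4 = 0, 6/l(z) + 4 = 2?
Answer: 0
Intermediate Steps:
l(z) = -3 (l(z) = 6/(-4 + 2) = 6/(-2) = 6*(-½) = -3)
D(E) = 0 (D(E) = -4*0 = 0)
m(K) = -12*K (m(K) = (K*4)*(-3) = (4*K)*(-3) = -12*K)
m(D(5 - 1*(-5)))² = (-12*0)² = 0² = 0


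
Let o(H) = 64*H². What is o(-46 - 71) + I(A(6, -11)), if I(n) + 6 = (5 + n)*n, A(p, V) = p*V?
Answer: 880116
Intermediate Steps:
A(p, V) = V*p
I(n) = -6 + n*(5 + n) (I(n) = -6 + (5 + n)*n = -6 + n*(5 + n))
o(-46 - 71) + I(A(6, -11)) = 64*(-46 - 71)² + (-6 + (-11*6)² + 5*(-11*6)) = 64*(-117)² + (-6 + (-66)² + 5*(-66)) = 64*13689 + (-6 + 4356 - 330) = 876096 + 4020 = 880116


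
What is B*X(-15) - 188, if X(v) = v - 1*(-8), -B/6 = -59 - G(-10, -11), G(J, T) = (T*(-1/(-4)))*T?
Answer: -7873/2 ≈ -3936.5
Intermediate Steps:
G(J, T) = T**2/4 (G(J, T) = (T*(-1*(-1/4)))*T = (T*(1/4))*T = (T/4)*T = T**2/4)
B = 1071/2 (B = -6*(-59 - (-11)**2/4) = -6*(-59 - 121/4) = -6*(-357/4) = 1071/2 ≈ 535.50)
X(v) = 8 + v (X(v) = v + 8 = 8 + v)
B*X(-15) - 188 = 1071*(8 - 15)/2 - 188 = (1071/2)*(-7) - 188 = -7497/2 - 188 = -7873/2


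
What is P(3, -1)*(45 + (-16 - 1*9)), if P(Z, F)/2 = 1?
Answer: 40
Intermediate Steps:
P(Z, F) = 2 (P(Z, F) = 2*1 = 2)
P(3, -1)*(45 + (-16 - 1*9)) = 2*(45 + (-16 - 1*9)) = 2*(45 + (-16 - 9)) = 2*(45 - 25) = 2*20 = 40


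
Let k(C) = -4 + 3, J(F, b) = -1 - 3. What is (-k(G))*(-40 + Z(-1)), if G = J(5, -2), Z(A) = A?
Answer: -41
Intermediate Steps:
J(F, b) = -4
G = -4
k(C) = -1
(-k(G))*(-40 + Z(-1)) = (-1*(-1))*(-40 - 1) = 1*(-41) = -41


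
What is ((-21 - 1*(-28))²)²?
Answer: 2401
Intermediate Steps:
((-21 - 1*(-28))²)² = ((-21 + 28)²)² = (7²)² = 49² = 2401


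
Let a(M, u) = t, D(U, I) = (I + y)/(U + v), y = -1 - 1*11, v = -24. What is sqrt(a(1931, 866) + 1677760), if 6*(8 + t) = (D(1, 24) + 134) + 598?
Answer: 30*sqrt(986217)/23 ≈ 1295.3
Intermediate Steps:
y = -12 (y = -1 - 11 = -12)
D(U, I) = (-12 + I)/(-24 + U) (D(U, I) = (I - 12)/(U - 24) = (-12 + I)/(-24 + U))
t = 2620/23 (t = -8 + (((-12 + 24)/(-24 + 1) + 134) + 598)/6 = -8 + ((12/(-23) + 134) + 598)/6 = -8 + ((-1/23*12 + 134) + 598)/6 = -8 + ((-12/23 + 134) + 598)/6 = -8 + (3070/23 + 598)/6 = -8 + (1/6)*(16824/23) = -8 + 2804/23 = 2620/23 ≈ 113.91)
a(M, u) = 2620/23
sqrt(a(1931, 866) + 1677760) = sqrt(2620/23 + 1677760) = sqrt(38591100/23) = 30*sqrt(986217)/23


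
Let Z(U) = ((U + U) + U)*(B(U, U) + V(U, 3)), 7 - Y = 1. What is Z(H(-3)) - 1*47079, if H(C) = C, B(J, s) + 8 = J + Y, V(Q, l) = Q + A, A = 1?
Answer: -47016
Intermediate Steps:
Y = 6 (Y = 7 - 1*1 = 7 - 1 = 6)
V(Q, l) = 1 + Q (V(Q, l) = Q + 1 = 1 + Q)
B(J, s) = -2 + J (B(J, s) = -8 + (J + 6) = -8 + (6 + J) = -2 + J)
Z(U) = 3*U*(-1 + 2*U) (Z(U) = ((U + U) + U)*((-2 + U) + (1 + U)) = (2*U + U)*(-1 + 2*U) = (3*U)*(-1 + 2*U) = 3*U*(-1 + 2*U))
Z(H(-3)) - 1*47079 = 3*(-3)*(-1 + 2*(-3)) - 1*47079 = 3*(-3)*(-1 - 6) - 47079 = 3*(-3)*(-7) - 47079 = 63 - 47079 = -47016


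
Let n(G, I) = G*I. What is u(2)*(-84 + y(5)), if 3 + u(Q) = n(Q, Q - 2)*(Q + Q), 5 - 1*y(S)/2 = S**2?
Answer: 372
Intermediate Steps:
y(S) = 10 - 2*S**2
u(Q) = -3 + 2*Q**2*(-2 + Q) (u(Q) = -3 + (Q*(Q - 2))*(Q + Q) = -3 + (Q*(-2 + Q))*(2*Q) = -3 + 2*Q**2*(-2 + Q))
u(2)*(-84 + y(5)) = (-3 + 2*2**2*(-2 + 2))*(-84 + (10 - 2*5**2)) = (-3 + 2*4*0)*(-84 + (10 - 2*25)) = (-3 + 0)*(-84 + (10 - 50)) = -3*(-84 - 40) = -3*(-124) = 372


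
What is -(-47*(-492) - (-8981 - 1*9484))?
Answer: -41589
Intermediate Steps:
-(-47*(-492) - (-8981 - 1*9484)) = -(23124 - (-8981 - 9484)) = -(23124 - 1*(-18465)) = -(23124 + 18465) = -1*41589 = -41589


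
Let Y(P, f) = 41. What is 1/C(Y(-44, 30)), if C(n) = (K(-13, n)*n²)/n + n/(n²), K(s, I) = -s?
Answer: 41/21854 ≈ 0.0018761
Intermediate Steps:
C(n) = 1/n + 13*n (C(n) = ((-1*(-13))*n²)/n + n/(n²) = (13*n²)/n + n/n² = 13*n + 1/n = 1/n + 13*n)
1/C(Y(-44, 30)) = 1/(1/41 + 13*41) = 1/(1/41 + 533) = 1/(21854/41) = 41/21854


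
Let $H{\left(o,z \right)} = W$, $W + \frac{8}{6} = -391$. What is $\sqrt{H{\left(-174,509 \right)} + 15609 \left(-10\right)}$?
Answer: $\frac{i \sqrt{1408341}}{3} \approx 395.58 i$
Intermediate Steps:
$W = - \frac{1177}{3}$ ($W = - \frac{4}{3} - 391 = - \frac{1177}{3} \approx -392.33$)
$H{\left(o,z \right)} = - \frac{1177}{3}$
$\sqrt{H{\left(-174,509 \right)} + 15609 \left(-10\right)} = \sqrt{- \frac{1177}{3} + 15609 \left(-10\right)} = \sqrt{- \frac{1177}{3} - 156090} = \sqrt{- \frac{469447}{3}} = \frac{i \sqrt{1408341}}{3}$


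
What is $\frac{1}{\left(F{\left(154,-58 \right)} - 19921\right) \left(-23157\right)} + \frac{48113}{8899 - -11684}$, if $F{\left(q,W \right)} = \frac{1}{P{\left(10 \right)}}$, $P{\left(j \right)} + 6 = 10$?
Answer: $\frac{9864336993715}{4220016381297} \approx 2.3375$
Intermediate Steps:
$P{\left(j \right)} = 4$ ($P{\left(j \right)} = -6 + 10 = 4$)
$F{\left(q,W \right)} = \frac{1}{4}$
$\frac{1}{\left(F{\left(154,-58 \right)} - 19921\right) \left(-23157\right)} + \frac{48113}{8899 - -11684} = \frac{1}{\left(\frac{1}{4} - 19921\right) \left(-23157\right)} + \frac{48113}{8899 - -11684} = \frac{1}{- \frac{79683}{4}} \left(- \frac{1}{23157}\right) + \frac{48113}{8899 + 11684} = \left(- \frac{4}{79683}\right) \left(- \frac{1}{23157}\right) + \frac{48113}{20583} = \frac{4}{1845219231} + 48113 \cdot \frac{1}{20583} = \frac{4}{1845219231} + \frac{48113}{20583} = \frac{9864336993715}{4220016381297}$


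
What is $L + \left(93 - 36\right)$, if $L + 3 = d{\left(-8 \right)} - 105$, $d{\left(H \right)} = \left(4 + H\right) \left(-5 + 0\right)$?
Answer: $-31$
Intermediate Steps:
$d{\left(H \right)} = -20 - 5 H$ ($d{\left(H \right)} = \left(4 + H\right) \left(-5\right) = -20 - 5 H$)
$L = -88$ ($L = -3 - 85 = -88$)
$L + \left(93 - 36\right) = -88 + \left(93 - 36\right) = -88 + 57 = -31$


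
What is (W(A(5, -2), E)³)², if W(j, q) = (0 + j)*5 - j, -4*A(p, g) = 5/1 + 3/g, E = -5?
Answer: 117649/64 ≈ 1838.3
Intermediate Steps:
A(p, g) = -5/4 - 3/(4*g) (A(p, g) = -(5/1 + 3/g)/4 = -(5*1 + 3/g)/4 = -(5 + 3/g)/4 = -5/4 - 3/(4*g))
W(j, q) = 4*j (W(j, q) = j*5 - j = 5*j - j = 4*j)
(W(A(5, -2), E)³)² = ((4*((¼)*(-3 - 5*(-2))/(-2)))³)² = ((4*((¼)*(-½)*(-3 + 10)))³)² = ((4*((¼)*(-½)*7))³)² = ((4*(-7/8))³)² = ((-7/2)³)² = (-343/8)² = 117649/64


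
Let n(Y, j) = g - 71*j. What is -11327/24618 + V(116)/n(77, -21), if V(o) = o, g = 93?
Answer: -5195/13428 ≈ -0.38688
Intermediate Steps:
n(Y, j) = 93 - 71*j
-11327/24618 + V(116)/n(77, -21) = -11327/24618 + 116/(93 - 71*(-21)) = -11327*1/24618 + 116/(93 + 1491) = -11327/24618 + 116/1584 = -11327/24618 + 116*(1/1584) = -11327/24618 + 29/396 = -5195/13428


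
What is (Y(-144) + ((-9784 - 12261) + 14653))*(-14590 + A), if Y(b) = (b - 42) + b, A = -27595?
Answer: 325752570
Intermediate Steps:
Y(b) = -42 + 2*b (Y(b) = (-42 + b) + b = -42 + 2*b)
(Y(-144) + ((-9784 - 12261) + 14653))*(-14590 + A) = ((-42 + 2*(-144)) + ((-9784 - 12261) + 14653))*(-14590 - 27595) = ((-42 - 288) + (-22045 + 14653))*(-42185) = (-330 - 7392)*(-42185) = -7722*(-42185) = 325752570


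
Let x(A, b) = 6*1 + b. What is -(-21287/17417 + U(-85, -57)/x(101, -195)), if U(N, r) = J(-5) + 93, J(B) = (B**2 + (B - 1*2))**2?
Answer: 3762044/1097271 ≈ 3.4285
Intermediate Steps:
J(B) = (-2 + B + B**2)**2 (J(B) = (B**2 + (B - 2))**2 = (B**2 + (-2 + B))**2 = (-2 + B + B**2)**2)
x(A, b) = 6 + b
U(N, r) = 417 (U(N, r) = (-2 - 5 + (-5)**2)**2 + 93 = (-2 - 5 + 25)**2 + 93 = 18**2 + 93 = 324 + 93 = 417)
-(-21287/17417 + U(-85, -57)/x(101, -195)) = -(-21287/17417 + 417/(6 - 195)) = -(-21287*1/17417 + 417/(-189)) = -(-21287/17417 + 417*(-1/189)) = -(-21287/17417 - 139/63) = -1*(-3762044/1097271) = 3762044/1097271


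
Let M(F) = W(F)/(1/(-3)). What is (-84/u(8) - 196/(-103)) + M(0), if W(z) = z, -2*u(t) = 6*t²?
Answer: 3857/1648 ≈ 2.3404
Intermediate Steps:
u(t) = -3*t²
M(F) = -3*F (M(F) = F/(1/(-3)) = F/(-⅓) = F*(-3) = -3*F)
(-84/u(8) - 196/(-103)) + M(0) = (-84/((-3*8²)) - 196/(-103)) - 3*0 = (-84/((-3*64)) - 196*(-1/103)) + 0 = (-84/(-192) + 196/103) + 0 = (-84*(-1/192) + 196/103) + 0 = (7/16 + 196/103) + 0 = 3857/1648 + 0 = 3857/1648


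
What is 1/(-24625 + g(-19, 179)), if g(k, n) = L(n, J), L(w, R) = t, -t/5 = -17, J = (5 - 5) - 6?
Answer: -1/24540 ≈ -4.0750e-5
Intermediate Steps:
J = -6 (J = 0 - 6 = -6)
t = 85 (t = -5*(-17) = 85)
L(w, R) = 85
g(k, n) = 85
1/(-24625 + g(-19, 179)) = 1/(-24625 + 85) = 1/(-24540) = -1/24540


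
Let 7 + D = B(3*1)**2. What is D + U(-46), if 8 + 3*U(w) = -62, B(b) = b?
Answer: -64/3 ≈ -21.333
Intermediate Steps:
U(w) = -70/3 (U(w) = -8/3 + (1/3)*(-62) = -8/3 - 62/3 = -70/3)
D = 2 (D = -7 + (3*1)**2 = -7 + 3**2 = -7 + 9 = 2)
D + U(-46) = 2 - 70/3 = -64/3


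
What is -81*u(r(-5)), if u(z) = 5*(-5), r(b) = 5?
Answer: 2025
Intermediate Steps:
u(z) = -25
-81*u(r(-5)) = -81*(-25) = 2025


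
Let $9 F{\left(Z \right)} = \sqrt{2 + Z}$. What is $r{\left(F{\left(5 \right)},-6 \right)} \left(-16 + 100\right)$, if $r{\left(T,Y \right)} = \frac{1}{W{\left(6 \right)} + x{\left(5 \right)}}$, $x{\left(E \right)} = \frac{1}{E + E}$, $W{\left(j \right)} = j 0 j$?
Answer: $840$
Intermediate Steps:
$W{\left(j \right)} = 0$ ($W{\left(j \right)} = 0 j = 0$)
$x{\left(E \right)} = \frac{1}{2 E}$
$F{\left(Z \right)} = \frac{\sqrt{2 + Z}}{9}$
$r{\left(T,Y \right)} = 10$ ($r{\left(T,Y \right)} = \frac{1}{0 + \frac{1}{2 \cdot 5}} = \frac{1}{0 + \frac{1}{2} \cdot \frac{1}{5}} = \frac{1}{0 + \frac{1}{10}} = \frac{1}{\frac{1}{10}} = 10$)
$r{\left(F{\left(5 \right)},-6 \right)} \left(-16 + 100\right) = 10 \left(-16 + 100\right) = 10 \cdot 84 = 840$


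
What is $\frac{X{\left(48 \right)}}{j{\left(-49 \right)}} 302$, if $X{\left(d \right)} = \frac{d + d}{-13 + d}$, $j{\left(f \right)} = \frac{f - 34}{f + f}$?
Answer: $\frac{405888}{415} \approx 978.04$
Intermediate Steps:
$j{\left(f \right)} = \frac{-34 + f}{2 f}$
$X{\left(d \right)} = \frac{2 d}{-13 + d}$
$\frac{X{\left(48 \right)}}{j{\left(-49 \right)}} 302 = \frac{2 \cdot 48 \frac{1}{-13 + 48}}{\frac{1}{2} \frac{1}{-49} \left(-34 - 49\right)} 302 = \frac{2 \cdot 48 \cdot \frac{1}{35}}{\frac{1}{2} \left(- \frac{1}{49}\right) \left(-83\right)} 302 = \frac{2 \cdot 48 \cdot \frac{1}{35}}{\frac{83}{98}} \cdot 302 = \frac{96}{35} \cdot \frac{98}{83} \cdot 302 = \frac{1344}{415} \cdot 302 = \frac{405888}{415}$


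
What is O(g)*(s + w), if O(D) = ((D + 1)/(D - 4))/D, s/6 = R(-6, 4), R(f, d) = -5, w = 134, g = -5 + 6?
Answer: -208/3 ≈ -69.333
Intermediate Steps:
g = 1
s = -30 (s = 6*(-5) = -30)
O(D) = (1 + D)/(D*(-4 + D)) (O(D) = ((1 + D)/(-4 + D))/D = (1 + D)/(D*(-4 + D)))
O(g)*(s + w) = ((1 + 1)/(1*(-4 + 1)))*(-30 + 134) = (1*2/(-3))*104 = (1*(-1/3)*2)*104 = -2/3*104 = -208/3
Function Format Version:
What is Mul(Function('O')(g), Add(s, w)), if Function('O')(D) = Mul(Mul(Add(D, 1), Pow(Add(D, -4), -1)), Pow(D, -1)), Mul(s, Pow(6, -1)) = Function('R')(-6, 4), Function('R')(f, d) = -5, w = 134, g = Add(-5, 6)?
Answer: Rational(-208, 3) ≈ -69.333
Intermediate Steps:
g = 1
s = -30 (s = Mul(6, -5) = -30)
Function('O')(D) = Mul(Pow(D, -1), Pow(Add(-4, D), -1), Add(1, D)) (Function('O')(D) = Mul(Mul(Add(1, D), Pow(Add(-4, D), -1)), Pow(D, -1)) = Mul(Mul(Pow(Add(-4, D), -1), Add(1, D)), Pow(D, -1)) = Mul(Pow(D, -1), Pow(Add(-4, D), -1), Add(1, D)))
Mul(Function('O')(g), Add(s, w)) = Mul(Mul(Pow(1, -1), Pow(Add(-4, 1), -1), Add(1, 1)), Add(-30, 134)) = Mul(Mul(1, Pow(-3, -1), 2), 104) = Mul(Mul(1, Rational(-1, 3), 2), 104) = Mul(Rational(-2, 3), 104) = Rational(-208, 3)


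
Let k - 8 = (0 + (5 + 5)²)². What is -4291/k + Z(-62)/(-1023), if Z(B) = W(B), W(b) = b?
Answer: -40529/110088 ≈ -0.36815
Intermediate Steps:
Z(B) = B
k = 10008 (k = 8 + (0 + (5 + 5)²)² = 8 + (0 + 10²)² = 8 + (0 + 100)² = 8 + 100² = 8 + 10000 = 10008)
-4291/k + Z(-62)/(-1023) = -4291/10008 - 62/(-1023) = -4291*1/10008 - 62*(-1/1023) = -4291/10008 + 2/33 = -40529/110088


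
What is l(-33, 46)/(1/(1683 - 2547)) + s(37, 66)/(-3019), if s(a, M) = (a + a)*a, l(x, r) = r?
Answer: -119989874/3019 ≈ -39745.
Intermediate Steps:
s(a, M) = 2*a² (s(a, M) = (2*a)*a = 2*a²)
l(-33, 46)/(1/(1683 - 2547)) + s(37, 66)/(-3019) = 46/(1/(1683 - 2547)) + (2*37²)/(-3019) = 46/(1/(-864)) + (2*1369)*(-1/3019) = 46/(-1/864) + 2738*(-1/3019) = 46*(-864) - 2738/3019 = -39744 - 2738/3019 = -119989874/3019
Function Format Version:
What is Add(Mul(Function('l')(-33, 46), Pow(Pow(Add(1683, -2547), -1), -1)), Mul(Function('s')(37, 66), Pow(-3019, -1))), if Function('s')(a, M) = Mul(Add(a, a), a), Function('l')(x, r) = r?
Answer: Rational(-119989874, 3019) ≈ -39745.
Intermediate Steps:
Function('s')(a, M) = Mul(2, Pow(a, 2)) (Function('s')(a, M) = Mul(Mul(2, a), a) = Mul(2, Pow(a, 2)))
Add(Mul(Function('l')(-33, 46), Pow(Pow(Add(1683, -2547), -1), -1)), Mul(Function('s')(37, 66), Pow(-3019, -1))) = Add(Mul(46, Pow(Pow(Add(1683, -2547), -1), -1)), Mul(Mul(2, Pow(37, 2)), Pow(-3019, -1))) = Add(Mul(46, Pow(Pow(-864, -1), -1)), Mul(Mul(2, 1369), Rational(-1, 3019))) = Add(Mul(46, Pow(Rational(-1, 864), -1)), Mul(2738, Rational(-1, 3019))) = Add(Mul(46, -864), Rational(-2738, 3019)) = Add(-39744, Rational(-2738, 3019)) = Rational(-119989874, 3019)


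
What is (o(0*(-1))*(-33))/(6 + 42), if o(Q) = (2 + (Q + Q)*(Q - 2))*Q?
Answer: 0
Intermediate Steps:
o(Q) = Q*(2 + 2*Q*(-2 + Q)) (o(Q) = (2 + (2*Q)*(-2 + Q))*Q = (2 + 2*Q*(-2 + Q))*Q = Q*(2 + 2*Q*(-2 + Q)))
(o(0*(-1))*(-33))/(6 + 42) = ((2*(0*(-1))*(1 + (0*(-1))**2 - 0*(-1)))*(-33))/(6 + 42) = ((2*0*(1 + 0**2 - 2*0))*(-33))/48 = ((2*0*(1 + 0 + 0))*(-33))*(1/48) = ((2*0*1)*(-33))*(1/48) = (0*(-33))*(1/48) = 0*(1/48) = 0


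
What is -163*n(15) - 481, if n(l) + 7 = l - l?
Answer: 660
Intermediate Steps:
n(l) = -7 (n(l) = -7 + (l - l) = -7 + 0 = -7)
-163*n(15) - 481 = -163*(-7) - 481 = 1141 - 481 = 660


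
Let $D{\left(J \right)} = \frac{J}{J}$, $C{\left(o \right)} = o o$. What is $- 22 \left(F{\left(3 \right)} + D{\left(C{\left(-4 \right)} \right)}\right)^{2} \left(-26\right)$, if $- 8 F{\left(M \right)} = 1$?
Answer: $\frac{7007}{16} \approx 437.94$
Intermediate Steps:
$F{\left(M \right)} = - \frac{1}{8}$ ($F{\left(M \right)} = \left(- \frac{1}{8}\right) 1 = - \frac{1}{8}$)
$C{\left(o \right)} = o^{2}$
$D{\left(J \right)} = 1$
$- 22 \left(F{\left(3 \right)} + D{\left(C{\left(-4 \right)} \right)}\right)^{2} \left(-26\right) = - 22 \left(- \frac{1}{8} + 1\right)^{2} \left(-26\right) = - 22 \left(\frac{7}{8}\right)^{2} \left(-26\right) = \left(-22\right) \frac{49}{64} \left(-26\right) = \left(- \frac{539}{32}\right) \left(-26\right) = \frac{7007}{16}$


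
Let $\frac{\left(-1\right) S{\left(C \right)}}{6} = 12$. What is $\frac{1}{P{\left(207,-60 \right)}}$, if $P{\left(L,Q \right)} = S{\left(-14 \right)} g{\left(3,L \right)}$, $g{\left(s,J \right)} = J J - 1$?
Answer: $- \frac{1}{3085056} \approx -3.2414 \cdot 10^{-7}$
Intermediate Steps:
$g{\left(s,J \right)} = -1 + J^{2}$ ($g{\left(s,J \right)} = J^{2} - 1 = -1 + J^{2}$)
$S{\left(C \right)} = -72$ ($S{\left(C \right)} = \left(-6\right) 12 = -72$)
$P{\left(L,Q \right)} = 72 - 72 L^{2}$ ($P{\left(L,Q \right)} = - 72 \left(-1 + L^{2}\right) = 72 - 72 L^{2}$)
$\frac{1}{P{\left(207,-60 \right)}} = \frac{1}{72 - 72 \cdot 207^{2}} = \frac{1}{72 - 3085128} = \frac{1}{-3085056} = - \frac{1}{3085056}$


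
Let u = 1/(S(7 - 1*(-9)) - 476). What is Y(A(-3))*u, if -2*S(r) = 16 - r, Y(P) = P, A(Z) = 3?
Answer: -3/476 ≈ -0.0063025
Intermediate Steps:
S(r) = -8 + r/2 (S(r) = -(16 - r)/2 = -8 + r/2)
u = -1/476 (u = 1/((-8 + (7 - 1*(-9))/2) - 476) = 1/((-8 + (7 + 9)/2) - 476) = 1/((-8 + (½)*16) - 476) = 1/((-8 + 8) - 476) = 1/(0 - 476) = 1/(-476) = -1/476 ≈ -0.0021008)
Y(A(-3))*u = 3*(-1/476) = -3/476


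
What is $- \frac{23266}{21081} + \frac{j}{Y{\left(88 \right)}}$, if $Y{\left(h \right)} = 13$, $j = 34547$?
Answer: $\frac{727982849}{274053} \approx 2656.4$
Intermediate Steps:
$- \frac{23266}{21081} + \frac{j}{Y{\left(88 \right)}} = - \frac{23266}{21081} + \frac{34547}{13} = \frac{727982849}{274053}$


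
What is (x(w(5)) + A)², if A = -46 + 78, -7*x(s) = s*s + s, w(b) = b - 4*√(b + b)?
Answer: 20516/49 + 2992*√10/49 ≈ 611.79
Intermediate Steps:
w(b) = b - 4*√2*√b
x(s) = -s/7 - s²/7 (x(s) = -(s*s + s)/7 = -(s² + s)/7 = -(s + s²)/7 = -s/7 - s²/7)
A = 32
(x(w(5)) + A)² = (-(5 - 4*√2*√5)*(1 + (5 - 4*√2*√5))/7 + 32)² = (-(5 - 4*√10)*(1 + (5 - 4*√10))/7 + 32)² = (-(5 - 4*√10)*(6 - 4*√10)/7 + 32)² = (32 - (5 - 4*√10)*(6 - 4*√10)/7)²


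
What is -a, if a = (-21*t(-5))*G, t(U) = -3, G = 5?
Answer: -315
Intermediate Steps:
a = 315 (a = -21*(-3)*5 = 63*5 = 315)
-a = -1*315 = -315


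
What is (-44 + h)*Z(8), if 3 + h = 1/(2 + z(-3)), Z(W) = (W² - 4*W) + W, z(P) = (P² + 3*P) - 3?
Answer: -1920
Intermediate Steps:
z(P) = -3 + P² + 3*P
Z(W) = W² - 3*W
h = -4 (h = -3 + 1/(2 + (-3 + (-3)² + 3*(-3))) = -3 + 1/(2 + (-3 + 9 - 9)) = -3 + 1/(2 - 3) = -3 + 1/(-1) = -3 - 1 = -4)
(-44 + h)*Z(8) = (-44 - 4)*(8*(-3 + 8)) = -384*5 = -48*40 = -1920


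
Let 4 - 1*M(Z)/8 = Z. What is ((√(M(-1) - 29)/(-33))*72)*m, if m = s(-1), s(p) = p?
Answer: 24*√11/11 ≈ 7.2363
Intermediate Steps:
M(Z) = 32 - 8*Z
m = -1
((√(M(-1) - 29)/(-33))*72)*m = ((√((32 - 8*(-1)) - 29)/(-33))*72)*(-1) = ((√((32 + 8) - 29)*(-1/33))*72)*(-1) = ((√(40 - 29)*(-1/33))*72)*(-1) = ((√11*(-1/33))*72)*(-1) = (-√11/33*72)*(-1) = -24*√11/11*(-1) = 24*√11/11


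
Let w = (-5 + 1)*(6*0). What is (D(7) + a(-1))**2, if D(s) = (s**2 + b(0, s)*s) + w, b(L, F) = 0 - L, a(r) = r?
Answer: 2304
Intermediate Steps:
b(L, F) = -L
w = 0 (w = -4*0 = 0)
D(s) = s**2 (D(s) = (s**2 + (-1*0)*s) + 0 = (s**2 + 0*s) + 0 = (s**2 + 0) + 0 = s**2 + 0 = s**2)
(D(7) + a(-1))**2 = (7**2 - 1)**2 = (49 - 1)**2 = 48**2 = 2304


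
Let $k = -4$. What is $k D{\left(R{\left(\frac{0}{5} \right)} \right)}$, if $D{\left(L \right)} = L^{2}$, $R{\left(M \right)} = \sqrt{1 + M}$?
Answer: $-4$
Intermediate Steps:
$k D{\left(R{\left(\frac{0}{5} \right)} \right)} = - 4 \left(\sqrt{1 + \frac{0}{5}}\right)^{2} = - 4 \left(\sqrt{1 + 0 \cdot \frac{1}{5}}\right)^{2} = - 4 \left(\sqrt{1 + 0}\right)^{2} = - 4 \left(\sqrt{1}\right)^{2} = - 4 \cdot 1^{2} = \left(-4\right) 1 = -4$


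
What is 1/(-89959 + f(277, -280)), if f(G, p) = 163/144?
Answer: -144/12953933 ≈ -1.1116e-5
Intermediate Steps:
f(G, p) = 163/144 (f(G, p) = 163*(1/144) = 163/144)
1/(-89959 + f(277, -280)) = 1/(-89959 + 163/144) = 1/(-12953933/144) = -144/12953933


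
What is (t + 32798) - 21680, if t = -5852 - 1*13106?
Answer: -7840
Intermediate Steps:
t = -18958 (t = -5852 - 13106 = -18958)
(t + 32798) - 21680 = (-18958 + 32798) - 21680 = 13840 - 21680 = -7840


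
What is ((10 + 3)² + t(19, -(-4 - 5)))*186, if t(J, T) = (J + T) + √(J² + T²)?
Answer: 36642 + 186*√442 ≈ 40552.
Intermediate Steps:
t(J, T) = J + T + √(J² + T²)
((10 + 3)² + t(19, -(-4 - 5)))*186 = ((10 + 3)² + (19 - (-4 - 5) + √(19² + (-(-4 - 5))²)))*186 = (13² + (19 - 1*(-9) + √(361 + (-1*(-9))²)))*186 = (169 + (19 + 9 + √(361 + 9²)))*186 = (169 + (19 + 9 + √(361 + 81)))*186 = (169 + (19 + 9 + √442))*186 = (169 + (28 + √442))*186 = (197 + √442)*186 = 36642 + 186*√442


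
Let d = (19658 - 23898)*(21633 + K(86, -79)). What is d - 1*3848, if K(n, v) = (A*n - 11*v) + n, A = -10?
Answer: -92130568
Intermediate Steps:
K(n, v) = -11*v - 9*n (K(n, v) = (-10*n - 11*v) + n = (-11*v - 10*n) + n = -11*v - 9*n)
d = -92126720 (d = (19658 - 23898)*(21633 + (-11*(-79) - 9*86)) = -4240*(21633 + (869 - 774)) = -4240*(21633 + 95) = -4240*21728 = -92126720)
d - 1*3848 = -92126720 - 1*3848 = -92126720 - 3848 = -92130568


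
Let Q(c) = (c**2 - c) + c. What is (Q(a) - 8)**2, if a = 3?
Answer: 1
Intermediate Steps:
Q(c) = c**2
(Q(a) - 8)**2 = (3**2 - 8)**2 = (9 - 8)**2 = 1**2 = 1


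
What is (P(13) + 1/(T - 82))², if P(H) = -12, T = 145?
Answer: 570025/3969 ≈ 143.62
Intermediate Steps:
(P(13) + 1/(T - 82))² = (-12 + 1/(145 - 82))² = (-12 + 1/63)² = (-755/63)² = 570025/3969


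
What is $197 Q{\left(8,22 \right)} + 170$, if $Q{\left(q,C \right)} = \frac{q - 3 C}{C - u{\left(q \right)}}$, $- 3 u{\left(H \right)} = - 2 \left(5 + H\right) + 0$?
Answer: $- \frac{13739}{20} \approx -686.95$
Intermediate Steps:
$u{\left(H \right)} = \frac{10}{3} + \frac{2 H}{3}$ ($u{\left(H \right)} = - \frac{- 2 \left(5 + H\right) + 0}{3} = - \frac{\left(-10 - 2 H\right) + 0}{3} = - \frac{-10 - 2 H}{3} = \frac{10}{3} + \frac{2 H}{3}$)
$Q{\left(q,C \right)} = \frac{q - 3 C}{- \frac{10}{3} + C - \frac{2 q}{3}}$ ($Q{\left(q,C \right)} = \frac{q - 3 C}{C - \left(\frac{10}{3} + \frac{2 q}{3}\right)} = \frac{q - 3 C}{- \frac{10}{3} + C - \frac{2 q}{3}}$)
$197 Q{\left(8,22 \right)} + 170 = 197 \frac{3 \left(\left(-1\right) 8 + 3 \cdot 22\right)}{10 - 66 + 2 \cdot 8} + 170 = 197 \frac{3 \left(-8 + 66\right)}{10 - 66 + 16} + 170 = 197 \cdot 3 \frac{1}{-40} \cdot 58 + 170 = 197 \cdot 3 \left(- \frac{1}{40}\right) 58 + 170 = 197 \left(- \frac{87}{20}\right) + 170 = - \frac{17139}{20} + 170 = - \frac{13739}{20}$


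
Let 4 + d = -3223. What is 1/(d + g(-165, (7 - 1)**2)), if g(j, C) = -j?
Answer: -1/3062 ≈ -0.00032658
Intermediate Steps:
d = -3227 (d = -4 - 3223 = -3227)
1/(d + g(-165, (7 - 1)**2)) = 1/(-3227 - 1*(-165)) = 1/(-3227 + 165) = 1/(-3062) = -1/3062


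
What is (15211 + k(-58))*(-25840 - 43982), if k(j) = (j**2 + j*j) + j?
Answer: -1527775182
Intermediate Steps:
k(j) = j + 2*j**2 (k(j) = (j**2 + j**2) + j = 2*j**2 + j = j + 2*j**2)
(15211 + k(-58))*(-25840 - 43982) = (15211 - 58*(1 + 2*(-58)))*(-25840 - 43982) = (15211 - 58*(1 - 116))*(-69822) = (15211 - 58*(-115))*(-69822) = (15211 + 6670)*(-69822) = 21881*(-69822) = -1527775182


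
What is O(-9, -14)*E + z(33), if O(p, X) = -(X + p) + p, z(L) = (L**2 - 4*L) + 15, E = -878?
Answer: -11320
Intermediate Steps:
z(L) = 15 + L**2 - 4*L
O(p, X) = -X (O(p, X) = (-X - p) + p = -X)
O(-9, -14)*E + z(33) = -1*(-14)*(-878) + (15 + 33**2 - 4*33) = 14*(-878) + (15 + 1089 - 132) = -12292 + 972 = -11320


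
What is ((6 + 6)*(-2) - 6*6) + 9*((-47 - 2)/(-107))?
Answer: -5979/107 ≈ -55.878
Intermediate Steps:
((6 + 6)*(-2) - 6*6) + 9*((-47 - 2)/(-107)) = (12*(-2) - 36) + 9*(-49*(-1/107)) = (-24 - 36) + 9*(49/107) = -60 + 441/107 = -5979/107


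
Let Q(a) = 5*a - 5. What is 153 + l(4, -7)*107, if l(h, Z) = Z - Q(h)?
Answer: -2201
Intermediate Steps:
Q(a) = -5 + 5*a
l(h, Z) = 5 + Z - 5*h (l(h, Z) = Z - (-5 + 5*h) = Z + (5 - 5*h) = 5 + Z - 5*h)
153 + l(4, -7)*107 = 153 + (5 - 7 - 5*4)*107 = 153 + (5 - 7 - 20)*107 = 153 - 22*107 = 153 - 2354 = -2201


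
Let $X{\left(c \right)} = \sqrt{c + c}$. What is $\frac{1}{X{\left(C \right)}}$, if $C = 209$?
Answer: $\frac{\sqrt{418}}{418} \approx 0.048912$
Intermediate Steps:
$X{\left(c \right)} = \sqrt{2} \sqrt{c}$ ($X{\left(c \right)} = \sqrt{2 c} = \sqrt{2} \sqrt{c}$)
$\frac{1}{X{\left(C \right)}} = \frac{1}{\sqrt{2} \sqrt{209}} = \frac{1}{\sqrt{418}} = \frac{\sqrt{418}}{418}$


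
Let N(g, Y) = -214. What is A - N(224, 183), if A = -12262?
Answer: -12048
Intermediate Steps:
A - N(224, 183) = -12262 - 1*(-214) = -12262 + 214 = -12048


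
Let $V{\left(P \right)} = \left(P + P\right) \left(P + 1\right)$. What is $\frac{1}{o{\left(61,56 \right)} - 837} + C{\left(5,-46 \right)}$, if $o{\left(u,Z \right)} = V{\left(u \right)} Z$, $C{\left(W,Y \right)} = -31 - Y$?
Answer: $\frac{6341206}{422747} \approx 15.0$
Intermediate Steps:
$V{\left(P \right)} = 2 P \left(1 + P\right)$
$o{\left(u,Z \right)} = 2 Z u \left(1 + u\right)$ ($o{\left(u,Z \right)} = 2 u \left(1 + u\right) Z = 2 Z u \left(1 + u\right)$)
$\frac{1}{o{\left(61,56 \right)} - 837} + C{\left(5,-46 \right)} = \frac{1}{2 \cdot 56 \cdot 61 \left(1 + 61\right) - 837} - -15 = \frac{1}{2 \cdot 56 \cdot 61 \cdot 62 - 837} + \left(-31 + 46\right) = \frac{1}{423584 - 837} + 15 = \frac{1}{422747} + 15 = \frac{6341206}{422747}$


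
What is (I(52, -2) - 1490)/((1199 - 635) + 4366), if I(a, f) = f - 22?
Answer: -757/2465 ≈ -0.30710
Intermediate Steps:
I(a, f) = -22 + f
(I(52, -2) - 1490)/((1199 - 635) + 4366) = ((-22 - 2) - 1490)/((1199 - 635) + 4366) = (-24 - 1490)/(564 + 4366) = -1514/4930 = -1514*1/4930 = -757/2465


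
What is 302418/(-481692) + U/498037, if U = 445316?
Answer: 10648300201/39983406434 ≈ 0.26632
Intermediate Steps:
302418/(-481692) + U/498037 = 302418/(-481692) + 445316/498037 = 302418*(-1/481692) + 445316*(1/498037) = -50403/80282 + 445316/498037 = 10648300201/39983406434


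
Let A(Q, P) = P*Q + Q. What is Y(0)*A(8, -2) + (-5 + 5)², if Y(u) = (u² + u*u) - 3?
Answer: 24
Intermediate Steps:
A(Q, P) = Q + P*Q
Y(u) = -3 + 2*u² (Y(u) = (u² + u²) - 3 = 2*u² - 3 = -3 + 2*u²)
Y(0)*A(8, -2) + (-5 + 5)² = (-3 + 2*0²)*(8*(1 - 2)) + (-5 + 5)² = (-3 + 2*0)*(8*(-1)) + 0² = (-3 + 0)*(-8) + 0 = -3*(-8) + 0 = 24 + 0 = 24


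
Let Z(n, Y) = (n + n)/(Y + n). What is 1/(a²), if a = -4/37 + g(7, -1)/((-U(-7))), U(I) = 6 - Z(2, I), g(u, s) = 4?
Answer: 395641/191844 ≈ 2.0623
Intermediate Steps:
Z(n, Y) = 2*n/(Y + n) (Z(n, Y) = (2*n)/(Y + n) = 2*n/(Y + n))
U(I) = 6 - 4/(2 + I) (U(I) = 6 - 2*2/(I + 2) = 6 - 2*2/(2 + I) = 6 - 4/(2 + I))
a = -438/629 (a = -4/37 + 4/((-2*(4 + 3*(-7))/(2 - 7))) = -4*1/37 + 4/((-2*(4 - 21)/(-5))) = -4/37 + 4/((-2*(-1)*(-17)/5)) = -4/37 + 4/((-1*34/5)) = -4/37 + 4/(-34/5) = -4/37 + 4*(-5/34) = -4/37 - 10/17 = -438/629 ≈ -0.69634)
1/(a²) = 1/((-438/629)²) = 1/(191844/395641) = 395641/191844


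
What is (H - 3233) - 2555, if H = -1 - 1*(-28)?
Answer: -5761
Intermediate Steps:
H = 27 (H = -1 + 28 = 27)
(H - 3233) - 2555 = (27 - 3233) - 2555 = -3206 - 2555 = -5761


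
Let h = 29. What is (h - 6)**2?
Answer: 529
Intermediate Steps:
(h - 6)**2 = (29 - 6)**2 = 23**2 = 529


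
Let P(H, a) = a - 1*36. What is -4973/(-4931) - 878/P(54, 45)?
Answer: -4284661/44379 ≈ -96.547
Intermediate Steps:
P(H, a) = -36 + a (P(H, a) = a - 36 = -36 + a)
-4973/(-4931) - 878/P(54, 45) = -4973/(-4931) - 878/(-36 + 45) = -4973*(-1/4931) - 878/9 = 4973/4931 - 878*⅑ = 4973/4931 - 878/9 = -4284661/44379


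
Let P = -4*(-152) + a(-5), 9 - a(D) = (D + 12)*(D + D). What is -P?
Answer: -687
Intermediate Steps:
a(D) = 9 - 2*D*(12 + D) (a(D) = 9 - (D + 12)*(D + D) = 9 - (12 + D)*2*D = 9 - 2*D*(12 + D))
P = 687 (P = -4*(-152) + (9 - 24*(-5) - 2*(-5)**2) = 608 + (9 + 120 - 2*25) = 608 + (9 + 120 - 50) = 608 + 79 = 687)
-P = -1*687 = -687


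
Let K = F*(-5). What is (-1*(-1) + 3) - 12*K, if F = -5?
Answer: -296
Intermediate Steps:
K = 25 (K = -5*(-5) = 25)
(-1*(-1) + 3) - 12*K = (-1*(-1) + 3) - 12*25 = (1 + 3) - 300 = 4 - 300 = -296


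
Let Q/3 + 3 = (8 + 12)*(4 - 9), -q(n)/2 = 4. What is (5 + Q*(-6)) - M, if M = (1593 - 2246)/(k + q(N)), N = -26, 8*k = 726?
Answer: 617941/331 ≈ 1866.9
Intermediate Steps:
k = 363/4 (k = (1/8)*726 = 363/4 ≈ 90.750)
q(n) = -8 (q(n) = -2*4 = -8)
Q = -309 (Q = -9 + 3*((8 + 12)*(4 - 9)) = -9 + 3*(20*(-5)) = -9 + 3*(-100) = -9 - 300 = -309)
M = -2612/331 (M = (1593 - 2246)/(363/4 - 8) = -653/331/4 = -653*4/331 = -2612/331 ≈ -7.8912)
(5 + Q*(-6)) - M = (5 - 309*(-6)) - 1*(-2612/331) = (5 + 1854) + 2612/331 = 1859 + 2612/331 = 617941/331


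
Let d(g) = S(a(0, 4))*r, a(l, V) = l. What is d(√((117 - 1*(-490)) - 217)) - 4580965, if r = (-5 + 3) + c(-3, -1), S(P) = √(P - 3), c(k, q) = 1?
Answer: -4580965 - I*√3 ≈ -4.581e+6 - 1.732*I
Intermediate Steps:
S(P) = √(-3 + P)
r = -1 (r = (-5 + 3) + 1 = -2 + 1 = -1)
d(g) = -I*√3 (d(g) = √(-3 + 0)*(-1) = √(-3)*(-1) = (I*√3)*(-1) = -I*√3)
d(√((117 - 1*(-490)) - 217)) - 4580965 = -I*√3 - 4580965 = -4580965 - I*√3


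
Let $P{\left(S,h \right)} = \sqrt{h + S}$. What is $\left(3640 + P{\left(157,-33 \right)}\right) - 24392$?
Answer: $-20752 + 2 \sqrt{31} \approx -20741.0$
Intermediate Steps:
$P{\left(S,h \right)} = \sqrt{S + h}$
$\left(3640 + P{\left(157,-33 \right)}\right) - 24392 = \left(3640 + \sqrt{157 - 33}\right) - 24392 = \left(3640 + \sqrt{124}\right) - 24392 = \left(3640 + 2 \sqrt{31}\right) - 24392 = -20752 + 2 \sqrt{31}$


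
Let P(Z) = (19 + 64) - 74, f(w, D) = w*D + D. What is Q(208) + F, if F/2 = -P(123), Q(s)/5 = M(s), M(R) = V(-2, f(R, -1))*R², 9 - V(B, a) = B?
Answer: 2379502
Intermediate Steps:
f(w, D) = D + D*w (f(w, D) = D*w + D = D + D*w)
V(B, a) = 9 - B
M(R) = 11*R² (M(R) = (9 - 1*(-2))*R² = (9 + 2)*R² = 11*R²)
P(Z) = 9 (P(Z) = 83 - 74 = 9)
Q(s) = 55*s² (Q(s) = 5*(11*s²) = 55*s²)
F = -18 (F = 2*(-1*9) = 2*(-9) = -18)
Q(208) + F = 55*208² - 18 = 55*43264 - 18 = 2379520 - 18 = 2379502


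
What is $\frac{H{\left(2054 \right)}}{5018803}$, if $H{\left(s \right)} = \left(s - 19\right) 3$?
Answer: $\frac{6105}{5018803} \approx 0.0012164$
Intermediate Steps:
$H{\left(s \right)} = -57 + 3 s$ ($H{\left(s \right)} = \left(-19 + s\right) 3 = -57 + 3 s$)
$\frac{H{\left(2054 \right)}}{5018803} = \frac{-57 + 3 \cdot 2054}{5018803} = \left(-57 + 6162\right) \frac{1}{5018803} = 6105 \cdot \frac{1}{5018803} = \frac{6105}{5018803}$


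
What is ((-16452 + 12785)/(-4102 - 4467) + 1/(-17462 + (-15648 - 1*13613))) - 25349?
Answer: -534146961389/21072073 ≈ -25349.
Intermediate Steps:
((-16452 + 12785)/(-4102 - 4467) + 1/(-17462 + (-15648 - 1*13613))) - 25349 = (-3667/(-8569) + 1/(-17462 + (-15648 - 13613))) - 25349 = (-3667*(-1/8569) + 1/(-17462 - 29261)) - 25349 = (193/451 + 1/(-46723)) - 25349 = (193/451 - 1/46723) - 25349 = 9017088/21072073 - 25349 = -534146961389/21072073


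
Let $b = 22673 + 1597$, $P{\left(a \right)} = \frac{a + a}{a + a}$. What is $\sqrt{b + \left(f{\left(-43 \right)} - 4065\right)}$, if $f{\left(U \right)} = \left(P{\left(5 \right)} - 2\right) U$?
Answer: $2 \sqrt{5062} \approx 142.3$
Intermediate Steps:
$P{\left(a \right)} = 1$ ($P{\left(a \right)} = \frac{2 a}{2 a} = 2 a \frac{1}{2 a} = 1$)
$f{\left(U \right)} = - U$ ($f{\left(U \right)} = \left(1 - 2\right) U = - U$)
$b = 24270$
$\sqrt{b + \left(f{\left(-43 \right)} - 4065\right)} = \sqrt{24270 - 4022} = \sqrt{20248} = 2 \sqrt{5062}$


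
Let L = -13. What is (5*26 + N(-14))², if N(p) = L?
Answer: 13689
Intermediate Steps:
N(p) = -13
(5*26 + N(-14))² = (5*26 - 13)² = (130 - 13)² = 117² = 13689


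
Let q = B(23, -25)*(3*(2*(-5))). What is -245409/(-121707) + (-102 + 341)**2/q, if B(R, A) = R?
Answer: -753632593/9330870 ≈ -80.768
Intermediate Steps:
q = -690 (q = 23*(3*(2*(-5))) = 23*(3*(-10)) = 23*(-30) = -690)
-245409/(-121707) + (-102 + 341)**2/q = -245409/(-121707) + (-102 + 341)**2/(-690) = -245409*(-1/121707) + 239**2*(-1/690) = 81803/40569 + 57121*(-1/690) = 81803/40569 - 57121/690 = -753632593/9330870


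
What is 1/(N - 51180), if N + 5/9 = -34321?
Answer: -9/769514 ≈ -1.1696e-5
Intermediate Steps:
N = -308894/9 (N = -5/9 - 34321 = -308894/9 ≈ -34322.)
1/(N - 51180) = 1/(-308894/9 - 51180) = 1/(-769514/9) = -9/769514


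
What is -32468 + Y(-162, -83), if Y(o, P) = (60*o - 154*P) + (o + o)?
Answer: -29730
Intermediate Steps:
Y(o, P) = -154*P + 62*o (Y(o, P) = (-154*P + 60*o) + 2*o = -154*P + 62*o)
-32468 + Y(-162, -83) = -32468 + (-154*(-83) + 62*(-162)) = -32468 + (12782 - 10044) = -32468 + 2738 = -29730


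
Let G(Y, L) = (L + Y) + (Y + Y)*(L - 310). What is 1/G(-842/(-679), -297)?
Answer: -679/1223009 ≈ -0.00055519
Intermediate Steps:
G(Y, L) = L + Y + 2*Y*(-310 + L) (G(Y, L) = (L + Y) + (2*Y)*(-310 + L) = (L + Y) + 2*Y*(-310 + L) = L + Y + 2*Y*(-310 + L))
1/G(-842/(-679), -297) = 1/(-297 - (-521198)/(-679) + 2*(-297)*(-842/(-679))) = 1/(-297 - (-521198)*(-1)/679 + 2*(-297)*(-842*(-1/679))) = 1/(-297 - 619*842/679 + 2*(-297)*(842/679)) = 1/(-297 - 521198/679 - 500148/679) = 1/(-1223009/679) = -679/1223009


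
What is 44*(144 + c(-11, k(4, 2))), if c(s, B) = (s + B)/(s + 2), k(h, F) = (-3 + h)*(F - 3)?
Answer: 19184/3 ≈ 6394.7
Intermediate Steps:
k(h, F) = (-3 + F)*(-3 + h) (k(h, F) = (-3 + h)*(-3 + F) = (-3 + F)*(-3 + h))
c(s, B) = (B + s)/(2 + s)
44*(144 + c(-11, k(4, 2))) = 44*(144 + ((9 - 3*2 - 3*4 + 2*4) - 11)/(2 - 11)) = 44*(144 + ((9 - 6 - 12 + 8) - 11)/(-9)) = 44*(144 - (-1 - 11)/9) = 44*(144 - ⅑*(-12)) = 44*(144 + 4/3) = 44*(436/3) = 19184/3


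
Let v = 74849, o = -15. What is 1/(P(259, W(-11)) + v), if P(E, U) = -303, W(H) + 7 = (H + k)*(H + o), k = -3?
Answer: 1/74546 ≈ 1.3415e-5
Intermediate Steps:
W(H) = -7 + (-15 + H)*(-3 + H) (W(H) = -7 + (H - 3)*(H - 15) = -7 + (-3 + H)*(-15 + H) = -7 + (-15 + H)*(-3 + H))
1/(P(259, W(-11)) + v) = 1/(-303 + 74849) = 1/74546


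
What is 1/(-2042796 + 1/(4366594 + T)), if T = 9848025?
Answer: -14214619/29037566834723 ≈ -4.8953e-7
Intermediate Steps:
1/(-2042796 + 1/(4366594 + T)) = 1/(-2042796 + 1/(4366594 + 9848025)) = 1/(-2042796 + 1/14214619) = 1/(-29037566834723/14214619) = -14214619/29037566834723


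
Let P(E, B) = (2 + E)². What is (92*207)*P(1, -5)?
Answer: 171396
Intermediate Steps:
(92*207)*P(1, -5) = (92*207)*(2 + 1)² = 19044*3² = 19044*9 = 171396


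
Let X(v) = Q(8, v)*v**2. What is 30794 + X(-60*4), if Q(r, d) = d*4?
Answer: -55265206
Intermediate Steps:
Q(r, d) = 4*d
X(v) = 4*v**3 (X(v) = (4*v)*v**2 = 4*v**3)
30794 + X(-60*4) = 30794 + 4*(-60*4)**3 = 30794 + 4*(-240)**3 = 30794 + 4*(-13824000) = 30794 - 55296000 = -55265206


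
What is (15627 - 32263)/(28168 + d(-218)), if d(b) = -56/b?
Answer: -453331/767585 ≈ -0.59059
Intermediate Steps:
(15627 - 32263)/(28168 + d(-218)) = (15627 - 32263)/(28168 - 56/(-218)) = -16636/(28168 - 56*(-1/218)) = -16636/(28168 + 28/109) = -16636/3070340/109 = -16636*109/3070340 = -453331/767585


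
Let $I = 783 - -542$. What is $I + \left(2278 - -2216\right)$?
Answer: $5819$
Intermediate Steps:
$I = 1325$ ($I = 783 + 542 = 1325$)
$I + \left(2278 - -2216\right) = 1325 + \left(2278 - -2216\right) = 1325 + \left(2278 + 2216\right) = 1325 + 4494 = 5819$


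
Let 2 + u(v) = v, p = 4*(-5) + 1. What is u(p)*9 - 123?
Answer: -312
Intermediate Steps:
p = -19 (p = -20 + 1 = -19)
u(v) = -2 + v
u(p)*9 - 123 = (-2 - 19)*9 - 123 = -21*9 - 123 = -189 - 123 = -312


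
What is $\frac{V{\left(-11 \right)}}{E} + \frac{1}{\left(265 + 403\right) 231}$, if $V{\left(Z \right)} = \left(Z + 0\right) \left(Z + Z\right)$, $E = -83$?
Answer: $- \frac{37342453}{12807564} \approx -2.9157$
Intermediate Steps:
$V{\left(Z \right)} = 2 Z^{2}$ ($V{\left(Z \right)} = Z 2 Z = 2 Z^{2}$)
$\frac{V{\left(-11 \right)}}{E} + \frac{1}{\left(265 + 403\right) 231} = \frac{2 \left(-11\right)^{2}}{-83} + \frac{1}{\left(265 + 403\right) 231} = 2 \cdot 121 \left(- \frac{1}{83}\right) + \frac{1}{668} \cdot \frac{1}{231} = 242 \left(- \frac{1}{83}\right) + \frac{1}{668} \cdot \frac{1}{231} = - \frac{242}{83} + \frac{1}{154308} = - \frac{37342453}{12807564}$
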